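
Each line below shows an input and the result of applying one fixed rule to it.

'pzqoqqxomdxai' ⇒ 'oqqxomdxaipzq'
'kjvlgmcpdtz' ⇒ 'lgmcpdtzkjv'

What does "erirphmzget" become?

rphmzgeteri

Rule — move the first 3 characters to the end (rotate left by 3).
"erirphmzget" → "rphmzgeteri".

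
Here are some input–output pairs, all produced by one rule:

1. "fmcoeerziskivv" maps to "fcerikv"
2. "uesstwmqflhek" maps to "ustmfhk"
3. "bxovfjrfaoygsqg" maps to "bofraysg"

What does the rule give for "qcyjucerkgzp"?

qyuekz

What's happening: keep every other character starting from the first (positions 1st, 3rd, 5th, ...).
"qcyjucerkgzp" → "qyuekz".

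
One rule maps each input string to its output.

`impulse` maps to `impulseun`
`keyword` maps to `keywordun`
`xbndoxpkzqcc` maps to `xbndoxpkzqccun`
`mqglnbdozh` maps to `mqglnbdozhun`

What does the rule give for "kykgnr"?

Looking at the pairs, the operation is to append "un".
Doing the same to "kykgnr": "kykgnrun".

kykgnrun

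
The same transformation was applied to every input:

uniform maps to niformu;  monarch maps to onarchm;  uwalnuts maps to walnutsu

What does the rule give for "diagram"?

iagramd

Each output is the input with this applied: move the first character to the end.
For "diagram" the result is "iagramd".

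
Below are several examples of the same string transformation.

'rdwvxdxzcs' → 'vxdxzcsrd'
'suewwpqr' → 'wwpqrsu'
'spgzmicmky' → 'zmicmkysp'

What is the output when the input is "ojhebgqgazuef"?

ebgqgazuefoj

In each case the input is transformed by: move the first 2 characters to the end (rotate left by 2), then delete the first character.
Doing the same to "ojhebgqgazuef": "ebgqgazuefoj".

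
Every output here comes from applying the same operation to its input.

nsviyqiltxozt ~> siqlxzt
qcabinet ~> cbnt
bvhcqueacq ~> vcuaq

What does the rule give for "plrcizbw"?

The pattern: swap each adjacent pair of characters (1↔2, 3↔4, ...), then keep every other character starting from the first (positions 1st, 3rd, 5th, ...).
On "plrcizbw": the first step gives "lpcrziwb", and the second then gives "lczw".
(Check on "bvhcqueacq": → "vbchuqaeqc" → "vcuaq" ✓)

lczw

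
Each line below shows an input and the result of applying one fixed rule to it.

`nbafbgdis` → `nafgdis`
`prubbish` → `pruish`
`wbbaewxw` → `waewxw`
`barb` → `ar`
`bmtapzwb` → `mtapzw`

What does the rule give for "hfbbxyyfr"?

The rule is to remove every "b".
"hfbbxyyfr" → "hfxyyfr".

hfxyyfr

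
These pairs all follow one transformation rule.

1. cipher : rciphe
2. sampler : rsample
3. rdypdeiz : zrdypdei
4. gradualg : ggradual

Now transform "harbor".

What's happening: move the last character to the front.
Doing the same to "harbor": "rharbo".

rharbo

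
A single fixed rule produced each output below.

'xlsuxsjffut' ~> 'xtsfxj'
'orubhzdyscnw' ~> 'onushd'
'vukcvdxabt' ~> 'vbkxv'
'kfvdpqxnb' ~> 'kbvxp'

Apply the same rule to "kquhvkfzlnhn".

Rule — keep every other character starting from the first (positions 1st, 3rd, 5th, ...), then take characters alternately from the front and the back (1st, last, 2nd, 2nd-last, ...).
Working it through for "kquhvkfzlnhn": intermediate "kuvflh", final "khulvf".

khulvf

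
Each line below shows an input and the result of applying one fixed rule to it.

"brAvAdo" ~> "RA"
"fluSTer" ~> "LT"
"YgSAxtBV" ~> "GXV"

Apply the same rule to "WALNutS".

AU

Each output is the input with this applied: keep one character in every 3, starting at position 2 (positions 2nd, 5th, 8th, ...), then convert every letter to uppercase.
Applying both steps to "WALNutS": "Au", then "AU".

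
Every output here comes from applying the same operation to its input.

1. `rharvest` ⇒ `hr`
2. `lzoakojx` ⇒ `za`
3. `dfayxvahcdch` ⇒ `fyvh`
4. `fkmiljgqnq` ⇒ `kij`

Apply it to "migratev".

Rule — keep every other character starting from the second (positions 2nd, 4th, 6th, ...), then delete the last 2 characters.
On "migratev": the first step gives "irtv", and the second then gives "ir".

ir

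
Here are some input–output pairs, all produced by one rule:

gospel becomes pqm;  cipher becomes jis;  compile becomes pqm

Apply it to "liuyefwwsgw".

Each output is the input with this applied: keep every other character starting from the second (positions 2nd, 4th, 6th, ...), then shift every letter 1 place forward in the alphabet (wrapping around).
Working it through for "liuyefwwsgw": intermediate "iyfwg", final "jzgxh".
(Check on "compile": → "opl" → "pqm" ✓)

jzgxh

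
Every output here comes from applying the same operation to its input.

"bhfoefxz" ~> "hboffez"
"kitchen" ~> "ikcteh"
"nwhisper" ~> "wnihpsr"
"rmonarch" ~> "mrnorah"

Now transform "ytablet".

Looking at the pairs, the operation is to swap each adjacent pair of characters (1↔2, 3↔4, ...), then delete the last character.
Starting from "ytablet": after the first operation, "tybaelt"; after the second, "tybael".

tybael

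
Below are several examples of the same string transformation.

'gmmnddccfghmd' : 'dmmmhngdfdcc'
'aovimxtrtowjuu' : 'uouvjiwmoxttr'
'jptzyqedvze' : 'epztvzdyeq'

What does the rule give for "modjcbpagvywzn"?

nozdwjycvbgpa

Each output is the input with this applied: take characters alternately from the front and the back (1st, last, 2nd, 2nd-last, ...), then delete the first character.
Doing the same to "modjcbpagvywzn": "nozdwjycvbgpa".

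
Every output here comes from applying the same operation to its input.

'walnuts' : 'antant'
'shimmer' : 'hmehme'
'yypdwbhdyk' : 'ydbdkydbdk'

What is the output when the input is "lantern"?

The rule is to keep every other character starting from the second (positions 2nd, 4th, 6th, ...), then write the whole string twice.
"lantern" → "atratr".

atratr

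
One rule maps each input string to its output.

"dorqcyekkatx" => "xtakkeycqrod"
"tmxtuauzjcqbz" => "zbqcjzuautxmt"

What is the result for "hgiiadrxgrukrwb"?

What's happening: reverse the string.
So "hgiiadrxgrukrwb" becomes "bwrkurgxrdaiigh".

bwrkurgxrdaiigh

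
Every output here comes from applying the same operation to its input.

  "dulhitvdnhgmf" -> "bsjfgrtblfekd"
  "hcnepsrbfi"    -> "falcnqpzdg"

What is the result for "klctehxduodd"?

ijarcfvbsmbb

The transformation: shift every letter 2 places backward in the alphabet (wrapping around).
So "klctehxduodd" becomes "ijarcfvbsmbb".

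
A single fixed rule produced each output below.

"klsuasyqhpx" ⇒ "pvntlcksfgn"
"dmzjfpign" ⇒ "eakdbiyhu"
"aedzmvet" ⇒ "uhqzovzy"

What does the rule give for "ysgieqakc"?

dzlvfxtnb

The rule is to move the first 3 characters to the end (rotate left by 3), then shift every letter 5 places backward in the alphabet (wrapping around).
Applying both steps to "ysgieqakc": "ieqakcysg", then "dzlvfxtnb".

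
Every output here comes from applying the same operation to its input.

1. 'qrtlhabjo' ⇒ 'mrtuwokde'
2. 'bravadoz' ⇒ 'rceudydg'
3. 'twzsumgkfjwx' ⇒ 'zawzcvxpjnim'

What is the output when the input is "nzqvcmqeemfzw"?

czqctyfpthhpi

Each output is the input with this applied: move the last 2 characters to the front (rotate right by 2), then shift every letter 3 places forward in the alphabet (wrapping around).
Applying that to "nzqvcmqeemfzw" gives "czqctyfpthhpi".
(Check on "twzsumgkfjwx": → "wxtwzsumgkfj" → "zawzcvxpjnim" ✓)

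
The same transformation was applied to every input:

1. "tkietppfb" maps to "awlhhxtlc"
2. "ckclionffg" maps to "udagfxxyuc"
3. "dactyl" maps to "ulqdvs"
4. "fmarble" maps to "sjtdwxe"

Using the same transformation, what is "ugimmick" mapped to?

Looking at the pairs, the operation is to move the first 2 characters to the end (rotate left by 2), then shift every letter 8 places backward in the alphabet (wrapping around).
On "ugimmick" that produces "aeeaucmy".

aeeaucmy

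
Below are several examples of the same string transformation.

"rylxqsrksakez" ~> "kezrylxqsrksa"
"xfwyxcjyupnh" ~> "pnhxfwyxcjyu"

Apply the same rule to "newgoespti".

The rule is to move the last 3 characters to the front (rotate right by 3).
Doing the same to "newgoespti": "ptinewgoes".

ptinewgoes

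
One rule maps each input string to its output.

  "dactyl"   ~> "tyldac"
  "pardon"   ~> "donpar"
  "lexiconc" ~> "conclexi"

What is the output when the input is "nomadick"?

dicknoma

Rule — swap the front and back halves of the string.
Applying that to "nomadick" gives "dicknoma".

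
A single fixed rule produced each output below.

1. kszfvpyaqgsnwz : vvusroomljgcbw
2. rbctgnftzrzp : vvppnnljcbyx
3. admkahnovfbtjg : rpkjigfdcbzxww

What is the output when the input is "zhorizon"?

In each case the input is transformed by: sort the characters into reverse alphabetical order, then shift every letter 4 places backward in the alphabet (wrapping around).
Applying both steps to "zhorizon": "zzroonih", then "vvnkkjed".

vvnkkjed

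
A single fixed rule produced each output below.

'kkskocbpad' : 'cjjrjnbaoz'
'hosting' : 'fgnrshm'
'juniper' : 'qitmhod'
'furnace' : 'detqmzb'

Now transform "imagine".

dhlzfhm

Rule — shift every letter 1 place backward in the alphabet (wrapping around), then move the last character to the front.
Starting from "imagine": after the first operation, "hlzfhmd"; after the second, "dhlzfhm".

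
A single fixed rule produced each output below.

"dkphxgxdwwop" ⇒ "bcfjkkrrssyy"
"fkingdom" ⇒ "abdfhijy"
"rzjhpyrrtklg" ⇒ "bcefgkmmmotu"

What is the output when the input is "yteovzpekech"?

What's happening: shift every letter 5 places backward in the alphabet (wrapping around), then sort the characters into alphabetical order.
"yteovzpekech" → "cfjkoqtuxzzz".
(Check on "fkingdom": → "afdibyjh" → "abdfhijy" ✓)

cfjkoqtuxzzz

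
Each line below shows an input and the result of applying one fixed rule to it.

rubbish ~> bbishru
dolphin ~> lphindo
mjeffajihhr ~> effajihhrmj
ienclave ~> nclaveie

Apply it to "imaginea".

What's happening: move the first 2 characters to the end (rotate left by 2).
Applying that to "imaginea" gives "agineaim".

agineaim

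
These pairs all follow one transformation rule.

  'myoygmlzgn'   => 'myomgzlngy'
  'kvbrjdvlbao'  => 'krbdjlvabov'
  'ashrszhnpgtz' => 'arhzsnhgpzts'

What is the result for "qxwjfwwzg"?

The pattern: swap each adjacent pair of characters (1↔2, 3↔4, ...), then move the first character to the end.
Applying both steps to "qxwjfwwzg": "xqjwwfzwg", then "qjwwfzwgx".
(Check on "ashrszhnpgtz": → "sarhzsnhgpzt" → "arhzsnhgpzts" ✓)

qjwwfzwgx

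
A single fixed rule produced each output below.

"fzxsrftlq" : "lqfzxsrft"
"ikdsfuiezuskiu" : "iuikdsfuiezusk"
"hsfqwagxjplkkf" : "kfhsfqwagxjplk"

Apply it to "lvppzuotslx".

lxlvppzuots

Rule — move the last 2 characters to the front (rotate right by 2).
"lvppzuotslx" → "lxlvppzuots".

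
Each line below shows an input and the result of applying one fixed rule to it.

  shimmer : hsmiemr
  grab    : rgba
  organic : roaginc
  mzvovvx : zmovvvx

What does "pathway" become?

aphtawy

The transformation: swap each adjacent pair of characters (1↔2, 3↔4, ...).
So "pathway" becomes "aphtawy".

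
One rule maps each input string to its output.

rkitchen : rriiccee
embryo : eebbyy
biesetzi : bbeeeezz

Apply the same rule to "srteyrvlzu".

ssttyyvvzz

The rule is to keep every other character starting from the first (positions 1st, 3rd, 5th, ...), then double every character.
Working it through for "srteyrvlzu": intermediate "styvz", final "ssttyyvvzz".
(Check on "biesetzi": → "beez" → "bbeeeezz" ✓)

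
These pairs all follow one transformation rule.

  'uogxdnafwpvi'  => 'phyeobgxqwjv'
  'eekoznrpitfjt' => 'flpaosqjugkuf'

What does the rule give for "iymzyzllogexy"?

The pattern: shift every letter 1 place forward in the alphabet (wrapping around), then move the first character to the end.
"iymzyzllogexy" → "jznazammphfyz" → "znazammphfyzj".

znazammphfyzj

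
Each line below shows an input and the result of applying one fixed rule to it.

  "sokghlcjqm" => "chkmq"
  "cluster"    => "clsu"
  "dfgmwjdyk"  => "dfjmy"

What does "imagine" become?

agin

The rule is to sort the characters into alphabetical order, then keep every other character starting from the first (positions 1st, 3rd, 5th, ...).
Applying both steps to "imagine": "aegiimn", then "agin".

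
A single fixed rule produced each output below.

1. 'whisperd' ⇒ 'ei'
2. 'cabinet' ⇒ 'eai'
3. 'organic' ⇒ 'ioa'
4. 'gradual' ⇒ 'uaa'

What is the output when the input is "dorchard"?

ao

The transformation: move the last 3 characters to the front (rotate right by 3), then keep only the vowels.
Starting from "dorchard": after the first operation, "arddorch"; after the second, "ao".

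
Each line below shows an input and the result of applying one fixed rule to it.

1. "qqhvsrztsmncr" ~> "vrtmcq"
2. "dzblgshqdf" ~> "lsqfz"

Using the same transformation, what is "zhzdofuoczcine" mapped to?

What's happening: keep every other character starting from the second (positions 2nd, 4th, 6th, ...), then move the first character to the end.
Applying both steps to "zhzdofuoczcine": "hdfozie", then "dfozieh".

dfozieh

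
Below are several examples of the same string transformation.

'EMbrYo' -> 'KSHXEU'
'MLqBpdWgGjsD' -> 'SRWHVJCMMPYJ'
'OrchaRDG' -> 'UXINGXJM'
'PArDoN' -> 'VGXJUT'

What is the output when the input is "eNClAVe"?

Looking at the pairs, the operation is to shift every letter 6 places forward in the alphabet (wrapping around), then convert every letter to uppercase.
Applying both steps to "eNClAVe": "kTIrGBk", then "KTIRGBK".

KTIRGBK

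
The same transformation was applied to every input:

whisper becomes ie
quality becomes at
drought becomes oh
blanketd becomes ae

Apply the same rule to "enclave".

cv

The transformation: keep one character in every 3, starting at position 3 (positions 3rd, 6th, 9th, ...).
"enclave" → "cv".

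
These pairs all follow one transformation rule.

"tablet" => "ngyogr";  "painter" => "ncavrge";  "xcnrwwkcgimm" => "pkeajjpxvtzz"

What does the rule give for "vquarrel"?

In each case the input is transformed by: swap each adjacent pair of characters (1↔2, 3↔4, ...), then shift every letter 13 places forward in the alphabet (wrapping around) — i.e. ROT13.
For "vquarrel", step one produces "qvaurrle"; step two turns that into "dinheeyr".

dinheeyr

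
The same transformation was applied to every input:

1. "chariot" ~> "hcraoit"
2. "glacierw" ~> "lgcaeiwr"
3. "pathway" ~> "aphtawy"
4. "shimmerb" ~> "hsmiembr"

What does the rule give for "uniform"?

nufirom

The rule is to swap each adjacent pair of characters (1↔2, 3↔4, ...).
Applying that to "uniform" gives "nufirom".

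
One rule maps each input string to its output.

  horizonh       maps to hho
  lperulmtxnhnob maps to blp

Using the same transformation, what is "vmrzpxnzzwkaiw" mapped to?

Looking at the pairs, the operation is to move the first 2 characters to the end (rotate left by 2), then keep only the last 3 characters.
Working it through for "vmrzpxnzzwkaiw": intermediate "rzpxnzzwkaiwvm", final "wvm".

wvm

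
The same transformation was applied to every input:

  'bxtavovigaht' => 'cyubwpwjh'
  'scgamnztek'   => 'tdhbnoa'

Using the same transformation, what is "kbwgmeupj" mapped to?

lcxhnf

The transformation: shift every letter 1 place forward in the alphabet (wrapping around), then delete the last 3 characters.
"kbwgmeupj" → "lcxhnf".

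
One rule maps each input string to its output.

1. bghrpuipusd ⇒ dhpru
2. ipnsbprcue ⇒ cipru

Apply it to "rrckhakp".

ckpr

The pattern: sort the characters into alphabetical order, then keep every other character starting from the second (positions 2nd, 4th, 6th, ...).
On "rrckhakp": the first step gives "achkkprr", and the second then gives "ckpr".
(Check on "ipnsbprcue": → "bceinpprsu" → "cipru" ✓)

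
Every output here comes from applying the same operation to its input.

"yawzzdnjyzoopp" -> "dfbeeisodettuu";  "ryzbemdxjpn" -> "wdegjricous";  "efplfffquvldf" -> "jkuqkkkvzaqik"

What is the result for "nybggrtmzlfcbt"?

sdgllwyreqkhgy

Each output is the input with this applied: shift every letter 5 places forward in the alphabet (wrapping around).
So "nybggrtmzlfcbt" becomes "sdgllwyreqkhgy".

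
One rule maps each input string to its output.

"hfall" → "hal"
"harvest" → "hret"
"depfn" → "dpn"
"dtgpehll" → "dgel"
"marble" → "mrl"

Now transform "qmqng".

qqg

Rule — keep every other character starting from the first (positions 1st, 3rd, 5th, ...).
"qmqng" → "qqg".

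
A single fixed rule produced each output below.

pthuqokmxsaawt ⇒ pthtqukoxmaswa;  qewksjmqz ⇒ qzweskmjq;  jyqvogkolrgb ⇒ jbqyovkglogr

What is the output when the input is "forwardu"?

furoawdr

What's happening: move the last character to the front, then swap each adjacent pair of characters (1↔2, 3↔4, ...).
"forwardu" → "uforward" → "furoawdr".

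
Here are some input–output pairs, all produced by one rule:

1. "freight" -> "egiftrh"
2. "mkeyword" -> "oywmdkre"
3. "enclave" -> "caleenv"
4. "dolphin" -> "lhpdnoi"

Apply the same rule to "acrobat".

rboatca

In each case the input is transformed by: take characters alternately from the front and the back (1st, last, 2nd, 2nd-last, ...), then move the last 3 characters to the front (rotate right by 3).
On "acrobat": the first step gives "atcarbo", and the second then gives "rboatca".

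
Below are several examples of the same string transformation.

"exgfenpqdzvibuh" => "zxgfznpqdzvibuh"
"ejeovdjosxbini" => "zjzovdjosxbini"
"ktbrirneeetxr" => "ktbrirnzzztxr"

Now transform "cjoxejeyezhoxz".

cjoxzjzyzzhoxz

Looking at the pairs, the operation is to replace every "e" with "z".
On "cjoxejeyezhoxz" that produces "cjoxzjzyzzhoxz".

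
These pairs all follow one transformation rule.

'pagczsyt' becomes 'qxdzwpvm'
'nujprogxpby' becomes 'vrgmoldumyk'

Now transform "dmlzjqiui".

What's happening: shift every letter 3 places backward in the alphabet (wrapping around), then swap the first and last characters.
"dmlzjqiui" → "ajiwgnfrf" → "fjiwgnfra".

fjiwgnfra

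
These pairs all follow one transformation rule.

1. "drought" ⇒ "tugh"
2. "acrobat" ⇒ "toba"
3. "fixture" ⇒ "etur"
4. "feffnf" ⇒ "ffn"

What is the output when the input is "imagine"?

egin

In each case the input is transformed by: delete the first 3 characters, then move the last character to the front.
"imagine" → "gine" → "egin".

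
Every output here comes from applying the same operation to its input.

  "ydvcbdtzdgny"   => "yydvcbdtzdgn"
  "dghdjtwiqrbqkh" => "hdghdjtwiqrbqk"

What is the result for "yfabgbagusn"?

nyfabgbagus

In each case the input is transformed by: move the last character to the front.
On "yfabgbagusn" that produces "nyfabgbagus".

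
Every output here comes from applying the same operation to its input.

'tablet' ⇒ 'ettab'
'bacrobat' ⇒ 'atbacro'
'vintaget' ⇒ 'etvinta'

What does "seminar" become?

In each case the input is transformed by: move the last 2 characters to the front (rotate right by 2), then delete the last character.
Working it through for "seminar": intermediate "arsemin", final "arsemi".

arsemi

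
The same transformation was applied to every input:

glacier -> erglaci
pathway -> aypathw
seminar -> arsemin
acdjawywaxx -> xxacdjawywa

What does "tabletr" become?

Each output is the input with this applied: move the last 2 characters to the front (rotate right by 2).
On "tabletr" that produces "trtable".

trtable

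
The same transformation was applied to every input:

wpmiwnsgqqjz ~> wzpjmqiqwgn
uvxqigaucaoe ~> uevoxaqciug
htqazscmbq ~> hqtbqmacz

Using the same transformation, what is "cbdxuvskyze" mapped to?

Looking at the pairs, the operation is to take characters alternately from the front and the back (1st, last, 2nd, 2nd-last, ...), then delete the last character.
"cbdxuvskyze" → "cebzdyxkusv" → "cebzdyxkus".

cebzdyxkus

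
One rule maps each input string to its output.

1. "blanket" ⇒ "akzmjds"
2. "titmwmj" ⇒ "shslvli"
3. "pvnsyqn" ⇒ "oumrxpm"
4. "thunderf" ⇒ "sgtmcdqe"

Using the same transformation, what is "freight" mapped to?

eqdhfgs

In each case the input is transformed by: shift every letter 1 place backward in the alphabet (wrapping around).
For "freight" the result is "eqdhfgs".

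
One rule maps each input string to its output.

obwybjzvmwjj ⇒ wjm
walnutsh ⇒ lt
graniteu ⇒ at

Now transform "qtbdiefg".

The pattern: delete the last character, then keep one character in every 3, starting at position 3 (positions 3rd, 6th, 9th, ...).
"qtbdiefg" → "qtbdief" → "be".
(Check on "walnutsh": → "walnuts" → "lt" ✓)

be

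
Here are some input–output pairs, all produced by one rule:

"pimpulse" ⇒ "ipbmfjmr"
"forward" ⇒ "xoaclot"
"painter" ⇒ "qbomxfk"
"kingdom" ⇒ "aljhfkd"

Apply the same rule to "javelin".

What's happening: move the last 3 characters to the front (rotate right by 3), then shift every letter 3 places backward in the alphabet (wrapping around).
For "javelin", step one produces "linjave"; step two turns that into "ifkgxsb".
(Check on "kingdom": → "domking" → "aljhfkd" ✓)

ifkgxsb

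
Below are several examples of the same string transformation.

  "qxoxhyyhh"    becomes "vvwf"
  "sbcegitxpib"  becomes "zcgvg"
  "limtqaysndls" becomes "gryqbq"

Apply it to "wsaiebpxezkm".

What's happening: shift every letter 2 places backward in the alphabet (wrapping around), then keep every other character starting from the second (positions 2nd, 4th, 6th, ...).
Starting from "wsaiebpxezkm": after the first operation, "uqygcznvcxik"; after the second, "qgzvxk".
(Check on "qxoxhyyhh": → "ovmvfwwff" → "vvwf" ✓)

qgzvxk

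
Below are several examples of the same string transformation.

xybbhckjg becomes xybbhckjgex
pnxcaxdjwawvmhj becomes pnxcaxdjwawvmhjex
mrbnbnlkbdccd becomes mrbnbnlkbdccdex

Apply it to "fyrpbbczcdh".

fyrpbbczcdhex

The pattern: append "ex".
"fyrpbbczcdh" → "fyrpbbczcdhex".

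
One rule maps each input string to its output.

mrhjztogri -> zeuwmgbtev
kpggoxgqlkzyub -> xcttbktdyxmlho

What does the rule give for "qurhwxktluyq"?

dheujkxgyhld

What's happening: shift every letter 13 places forward in the alphabet (wrapping around) — i.e. ROT13.
"qurhwxktluyq" → "dheujkxgyhld".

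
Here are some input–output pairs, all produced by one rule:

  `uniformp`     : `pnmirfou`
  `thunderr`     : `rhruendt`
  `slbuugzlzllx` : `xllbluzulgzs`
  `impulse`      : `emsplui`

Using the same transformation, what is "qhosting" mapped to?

The transformation: take characters alternately from the front and the back (1st, last, 2nd, 2nd-last, ...), then move the first character to the end.
For "qhosting", step one produces "qghnoist"; step two turns that into "ghnoistq".

ghnoistq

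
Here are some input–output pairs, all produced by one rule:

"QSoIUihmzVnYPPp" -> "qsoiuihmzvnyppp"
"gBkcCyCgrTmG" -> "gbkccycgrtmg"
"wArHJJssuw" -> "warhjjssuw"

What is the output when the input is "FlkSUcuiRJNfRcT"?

Each output is the input with this applied: convert every letter to lowercase.
For "FlkSUcuiRJNfRcT" the result is "flksucuirjnfrct".

flksucuirjnfrct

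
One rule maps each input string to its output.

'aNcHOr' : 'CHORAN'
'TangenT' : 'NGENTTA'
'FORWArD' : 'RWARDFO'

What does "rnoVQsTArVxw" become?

OVQSTARVXWRN

In each case the input is transformed by: move the first 2 characters to the end (rotate left by 2), then convert every letter to uppercase.
Starting from "rnoVQsTArVxw": after the first operation, "oVQsTArVxwrn"; after the second, "OVQSTARVXWRN".
(Check on "TangenT": → "ngenTTa" → "NGENTTA" ✓)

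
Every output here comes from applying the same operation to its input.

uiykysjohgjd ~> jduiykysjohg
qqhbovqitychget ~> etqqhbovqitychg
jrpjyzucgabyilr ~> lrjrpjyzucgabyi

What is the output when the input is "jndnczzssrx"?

rxjndnczzss

What's happening: move the last 2 characters to the front (rotate right by 2).
Doing the same to "jndnczzssrx": "rxjndnczzss".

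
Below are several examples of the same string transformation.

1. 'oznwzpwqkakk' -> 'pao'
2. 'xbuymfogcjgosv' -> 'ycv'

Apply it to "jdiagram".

The rule is to shift every letter 1 place forward in the alphabet (wrapping around), then keep only the first 3 characters.
On "jdiagram" that produces "kej".
(Check on "xbuymfogcjgosv": → "ycvzngphdkhptw" → "ycv" ✓)

kej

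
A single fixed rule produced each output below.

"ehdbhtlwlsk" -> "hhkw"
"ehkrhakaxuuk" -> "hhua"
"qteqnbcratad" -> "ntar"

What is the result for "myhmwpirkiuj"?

What's happening: keep one character in every 3, starting at position 2 (positions 2nd, 5th, 8th, ...), then swap each adjacent pair of characters (1↔2, 3↔4, ...).
On "myhmwpirkiuj": the first step gives "ywru", and the second then gives "wyur".

wyur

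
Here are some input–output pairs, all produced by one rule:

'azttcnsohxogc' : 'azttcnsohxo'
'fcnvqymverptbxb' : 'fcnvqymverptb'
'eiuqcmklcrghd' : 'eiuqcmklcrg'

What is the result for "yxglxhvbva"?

yxglxhvb

Each output is the input with this applied: delete the last 2 characters.
Applying that to "yxglxhvbva" gives "yxglxhvb".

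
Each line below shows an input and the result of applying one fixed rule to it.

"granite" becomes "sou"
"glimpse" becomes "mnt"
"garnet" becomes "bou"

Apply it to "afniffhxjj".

gjgyk

In each case the input is transformed by: shift every letter 1 place forward in the alphabet (wrapping around), then keep every other character starting from the second (positions 2nd, 4th, 6th, ...).
On "afniffhxjj": the first step gives "bgojggiykk", and the second then gives "gjgyk".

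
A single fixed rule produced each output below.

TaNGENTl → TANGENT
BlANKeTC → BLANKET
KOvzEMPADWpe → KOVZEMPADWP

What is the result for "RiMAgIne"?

RIMAGIN

Each output is the input with this applied: delete the last character, then convert every letter to uppercase.
Applying both steps to "RiMAgIne": "RiMAgIn", then "RIMAGIN".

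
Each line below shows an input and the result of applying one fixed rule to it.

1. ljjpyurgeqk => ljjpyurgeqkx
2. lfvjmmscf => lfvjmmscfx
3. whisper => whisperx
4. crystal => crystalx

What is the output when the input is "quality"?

qualityx

What's happening: append "x".
Applying that to "quality" gives "qualityx".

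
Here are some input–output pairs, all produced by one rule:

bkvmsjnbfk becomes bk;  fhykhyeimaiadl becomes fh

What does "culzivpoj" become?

In each case the input is transformed by: keep only the first 2 characters.
Applying that to "culzivpoj" gives "cu".

cu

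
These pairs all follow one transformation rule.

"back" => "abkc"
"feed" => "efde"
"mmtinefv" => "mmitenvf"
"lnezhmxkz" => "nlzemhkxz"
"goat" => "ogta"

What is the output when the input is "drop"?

rdpo

In each case the input is transformed by: swap each adjacent pair of characters (1↔2, 3↔4, ...).
Doing the same to "drop": "rdpo".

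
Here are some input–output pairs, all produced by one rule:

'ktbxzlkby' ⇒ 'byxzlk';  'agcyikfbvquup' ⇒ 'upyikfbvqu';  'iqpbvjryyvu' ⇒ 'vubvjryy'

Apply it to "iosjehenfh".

fhjehen

The pattern: delete the first 3 characters, then move the last 2 characters to the front (rotate right by 2).
Working it through for "iosjehenfh": intermediate "jehenfh", final "fhjehen".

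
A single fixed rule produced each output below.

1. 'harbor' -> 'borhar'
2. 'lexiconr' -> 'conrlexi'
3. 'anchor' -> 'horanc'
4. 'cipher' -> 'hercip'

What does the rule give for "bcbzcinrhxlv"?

nrhxlvbcbzci

The pattern: swap the front and back halves of the string.
"bcbzcinrhxlv" → "nrhxlvbcbzci".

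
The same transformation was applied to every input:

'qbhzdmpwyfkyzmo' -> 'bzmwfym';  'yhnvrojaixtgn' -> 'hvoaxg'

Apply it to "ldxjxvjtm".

djvt

What's happening: keep every other character starting from the second (positions 2nd, 4th, 6th, ...).
For "ldxjxvjtm" the result is "djvt".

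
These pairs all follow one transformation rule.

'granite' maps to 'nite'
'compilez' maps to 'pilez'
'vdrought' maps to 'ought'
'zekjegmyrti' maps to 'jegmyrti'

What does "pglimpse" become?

impse

In each case the input is transformed by: delete the first 3 characters.
For "pglimpse" the result is "impse".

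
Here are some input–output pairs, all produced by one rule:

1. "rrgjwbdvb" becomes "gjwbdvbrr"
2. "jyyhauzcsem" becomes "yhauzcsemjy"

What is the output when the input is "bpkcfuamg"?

kcfuamgbp

Looking at the pairs, the operation is to move the first 2 characters to the end (rotate left by 2).
So "bpkcfuamg" becomes "kcfuamgbp".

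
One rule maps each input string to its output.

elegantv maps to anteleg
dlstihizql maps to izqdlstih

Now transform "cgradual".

Looking at the pairs, the operation is to delete the last character, then move the last 3 characters to the front (rotate right by 3).
For "cgradual", step one produces "cgradua"; step two turns that into "duacgra".

duacgra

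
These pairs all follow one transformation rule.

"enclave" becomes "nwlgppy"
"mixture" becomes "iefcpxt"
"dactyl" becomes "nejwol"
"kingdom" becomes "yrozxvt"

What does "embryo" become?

The rule is to shift every letter 11 places forward in the alphabet (wrapping around), then move the first 2 characters to the end (rotate left by 2).
Working it through for "embryo": intermediate "pxmcjz", final "mcjzpx".

mcjzpx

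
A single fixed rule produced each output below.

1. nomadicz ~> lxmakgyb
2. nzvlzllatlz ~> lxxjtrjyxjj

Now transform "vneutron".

tllmcpsr

In each case the input is transformed by: take characters alternately from the front and the back (1st, last, 2nd, 2nd-last, ...), then shift every letter 2 places backward in the alphabet (wrapping around).
For "vneutron", step one produces "vnnoerut"; step two turns that into "tllmcpsr".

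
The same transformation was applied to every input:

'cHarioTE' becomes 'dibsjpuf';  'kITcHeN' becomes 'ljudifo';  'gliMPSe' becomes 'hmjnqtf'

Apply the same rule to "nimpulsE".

ojnqvmtf

Each output is the input with this applied: shift every letter 1 place forward in the alphabet (wrapping around), then convert every letter to lowercase.
Applying both steps to "nimpulsE": "ojnqvmtF", then "ojnqvmtf".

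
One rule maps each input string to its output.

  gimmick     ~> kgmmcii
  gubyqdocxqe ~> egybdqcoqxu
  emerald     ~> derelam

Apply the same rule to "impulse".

eiupslm

Rule — swap each adjacent pair of characters (1↔2, 3↔4, ...), then swap the first and last characters.
Applying both steps to "impulse": "miupsle", then "eiupslm".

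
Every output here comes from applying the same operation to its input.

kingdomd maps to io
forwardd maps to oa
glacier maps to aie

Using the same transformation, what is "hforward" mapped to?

oa

The transformation: keep only the vowels.
For "hforward" the result is "oa".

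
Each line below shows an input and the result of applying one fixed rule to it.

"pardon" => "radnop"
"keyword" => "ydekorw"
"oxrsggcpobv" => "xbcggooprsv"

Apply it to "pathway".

What's happening: sort the characters into alphabetical order, then move the last character to the front.
Applying both steps to "pathway": "aahptwy", then "yaahptw".

yaahptw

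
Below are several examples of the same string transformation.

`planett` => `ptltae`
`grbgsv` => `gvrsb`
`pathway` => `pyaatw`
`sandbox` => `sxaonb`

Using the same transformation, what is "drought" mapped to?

dtrhog

Each output is the input with this applied: take characters alternately from the front and the back (1st, last, 2nd, 2nd-last, ...), then delete the last character.
For "drought", step one produces "dtrhogu"; step two turns that into "dtrhog".
(Check on "pathway": → "pyaatwh" → "pyaatw" ✓)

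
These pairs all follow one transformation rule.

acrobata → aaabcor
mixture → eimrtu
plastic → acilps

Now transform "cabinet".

abcein

Looking at the pairs, the operation is to sort the characters into alphabetical order, then delete the last character.
For "cabinet", step one produces "abceint"; step two turns that into "abcein".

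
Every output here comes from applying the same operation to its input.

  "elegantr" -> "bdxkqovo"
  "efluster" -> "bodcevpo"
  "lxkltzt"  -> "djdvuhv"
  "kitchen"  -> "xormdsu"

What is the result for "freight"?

Each output is the input with this applied: shift every letter 10 places forward in the alphabet (wrapping around), then reverse the string.
On "freight": the first step gives "pbosqrd", and the second then gives "drqsobp".

drqsobp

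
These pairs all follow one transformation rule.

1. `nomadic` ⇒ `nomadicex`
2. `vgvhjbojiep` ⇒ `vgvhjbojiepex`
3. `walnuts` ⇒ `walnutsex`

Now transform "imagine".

imagineex

Rule — append "ex".
Applying that to "imagine" gives "imagineex".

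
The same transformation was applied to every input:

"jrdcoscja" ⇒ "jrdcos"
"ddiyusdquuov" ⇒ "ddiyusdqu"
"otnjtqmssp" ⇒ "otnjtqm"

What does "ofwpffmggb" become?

ofwpffm

What's happening: delete the last 3 characters.
"ofwpffmggb" → "ofwpffm".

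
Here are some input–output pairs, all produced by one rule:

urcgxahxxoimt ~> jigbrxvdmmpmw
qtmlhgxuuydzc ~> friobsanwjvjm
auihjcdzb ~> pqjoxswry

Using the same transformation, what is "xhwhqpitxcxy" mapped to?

Rule — shift every letter 11 places backward in the alphabet (wrapping around), then take characters alternately from the front and the back (1st, last, 2nd, 2nd-last, ...).
Applying that to "xhwhqpitxcxy" gives "mnwmlrwmfiex".

mnwmlrwmfiex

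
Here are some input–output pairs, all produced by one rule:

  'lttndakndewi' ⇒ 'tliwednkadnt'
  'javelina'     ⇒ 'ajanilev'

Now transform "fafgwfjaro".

aforajfwgf

The rule is to move the first 2 characters to the end (rotate left by 2), then reverse the string.
"fafgwfjaro" → "aforajfwgf".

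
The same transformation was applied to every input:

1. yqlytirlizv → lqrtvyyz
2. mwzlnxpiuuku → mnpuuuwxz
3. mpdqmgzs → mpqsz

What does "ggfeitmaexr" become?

What's happening: sort the characters into alphabetical order, then delete the first 3 characters.
Applying both steps to "ggfeitmaexr": "aeefggimrtx", then "fggimrtx".
(Check on "mwzlnxpiuuku": → "iklmnpuuuwxz" → "mnpuuuwxz" ✓)

fggimrtx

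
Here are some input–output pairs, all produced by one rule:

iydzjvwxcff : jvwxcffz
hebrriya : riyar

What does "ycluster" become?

steru

Rule — delete the first 3 characters, then move the first character to the end.
For "ycluster", step one produces "uster"; step two turns that into "steru".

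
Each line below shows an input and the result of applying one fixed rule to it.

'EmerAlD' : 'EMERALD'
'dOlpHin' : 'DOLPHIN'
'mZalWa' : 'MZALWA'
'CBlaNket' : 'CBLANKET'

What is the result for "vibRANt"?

VIBRANT

The transformation: convert every letter to uppercase.
Applying that to "vibRANt" gives "VIBRANT".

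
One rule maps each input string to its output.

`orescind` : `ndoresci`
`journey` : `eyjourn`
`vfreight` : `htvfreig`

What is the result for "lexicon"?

The pattern: move the last 2 characters to the front (rotate right by 2).
For "lexicon" the result is "onlexic".

onlexic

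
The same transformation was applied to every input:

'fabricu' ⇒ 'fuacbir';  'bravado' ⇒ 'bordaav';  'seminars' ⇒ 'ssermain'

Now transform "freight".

The transformation: take characters alternately from the front and the back (1st, last, 2nd, 2nd-last, ...).
Doing the same to "freight": "ftrhegi".

ftrhegi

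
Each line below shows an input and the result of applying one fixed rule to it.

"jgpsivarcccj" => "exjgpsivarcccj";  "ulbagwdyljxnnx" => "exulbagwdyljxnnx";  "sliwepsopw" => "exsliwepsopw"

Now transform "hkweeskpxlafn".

exhkweeskpxlafn

The transformation: prepend "ex".
On "hkweeskpxlafn" that produces "exhkweeskpxlafn".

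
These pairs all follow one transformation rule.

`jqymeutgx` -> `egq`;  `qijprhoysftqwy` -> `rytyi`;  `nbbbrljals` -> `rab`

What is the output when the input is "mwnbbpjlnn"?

blw

The rule is to keep one character in every 3, starting at position 2 (positions 2nd, 5th, 8th, ...), then move the first character to the end.
Working it through for "mwnbbpjlnn": intermediate "wbl", final "blw".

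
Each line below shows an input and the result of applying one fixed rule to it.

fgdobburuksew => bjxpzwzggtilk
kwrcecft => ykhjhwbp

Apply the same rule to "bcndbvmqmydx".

cidrvragishg

Each output is the input with this applied: reverse the string, then shift every letter 5 places forward in the alphabet (wrapping around).
For "bcndbvmqmydx", step one produces "xdymqmvbdncb"; step two turns that into "cidrvragishg".
(Check on "fgdobburuksew": → "weskurubbodgf" → "bjxpzwzggtilk" ✓)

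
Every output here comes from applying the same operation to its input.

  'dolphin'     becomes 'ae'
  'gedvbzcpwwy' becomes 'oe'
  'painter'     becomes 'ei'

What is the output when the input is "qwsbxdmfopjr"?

ue

The transformation: shift every letter 11 places backward in the alphabet (wrapping around), then keep only the vowels.
On "qwsbxdmfopjr": the first step gives "flhqmsbudeyg", and the second then gives "ue".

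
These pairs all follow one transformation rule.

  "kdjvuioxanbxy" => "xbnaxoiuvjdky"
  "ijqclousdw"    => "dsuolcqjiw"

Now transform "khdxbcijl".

jicbxdhkl

Rule — reverse the string, then move the first character to the end.
"khdxbcijl" → "ljicbxdhk" → "jicbxdhkl".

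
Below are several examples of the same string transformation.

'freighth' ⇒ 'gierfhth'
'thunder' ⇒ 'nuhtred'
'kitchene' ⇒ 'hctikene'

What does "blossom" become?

solbmos

The transformation: reverse the string, then move the first 3 characters to the end (rotate left by 3).
Working it through for "blossom": intermediate "mossolb", final "solbmos".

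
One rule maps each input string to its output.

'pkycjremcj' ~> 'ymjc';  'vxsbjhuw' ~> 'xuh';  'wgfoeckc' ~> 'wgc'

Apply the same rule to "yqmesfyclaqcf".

Rule — sort the characters into reverse alphabetical order, then keep one character in every 3, starting at position 1 (positions 1st, 4th, 7th, ...).
For "yqmesfyclaqcf", step one produces "yysqqmlffecca"; step two turns that into "yqlea".

yqlea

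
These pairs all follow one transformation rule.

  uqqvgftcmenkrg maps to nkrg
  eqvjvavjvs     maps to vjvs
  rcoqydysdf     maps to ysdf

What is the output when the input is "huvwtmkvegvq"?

egvq

The rule is to keep only the last 4 characters.
So "huvwtmkvegvq" becomes "egvq".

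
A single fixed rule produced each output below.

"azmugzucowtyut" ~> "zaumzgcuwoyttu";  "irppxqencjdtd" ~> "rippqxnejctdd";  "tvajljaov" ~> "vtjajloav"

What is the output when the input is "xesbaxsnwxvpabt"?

exbsxansxwpvbat

What's happening: swap each adjacent pair of characters (1↔2, 3↔4, ...).
Doing the same to "xesbaxsnwxvpabt": "exbsxansxwpvbat".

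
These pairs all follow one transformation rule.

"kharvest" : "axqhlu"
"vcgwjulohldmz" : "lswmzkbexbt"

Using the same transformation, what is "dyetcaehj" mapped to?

toujsqu

Rule — shift every letter 10 places backward in the alphabet (wrapping around), then delete the last 2 characters.
On "dyetcaehj": the first step gives "toujsquxz", and the second then gives "toujsqu".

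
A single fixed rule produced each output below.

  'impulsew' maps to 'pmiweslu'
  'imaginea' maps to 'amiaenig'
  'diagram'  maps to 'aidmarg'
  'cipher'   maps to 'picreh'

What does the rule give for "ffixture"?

The transformation: reverse the string, then move the last 3 characters to the front (rotate right by 3).
For "ffixture", step one produces "erutxiff"; step two turns that into "ifferutx".

ifferutx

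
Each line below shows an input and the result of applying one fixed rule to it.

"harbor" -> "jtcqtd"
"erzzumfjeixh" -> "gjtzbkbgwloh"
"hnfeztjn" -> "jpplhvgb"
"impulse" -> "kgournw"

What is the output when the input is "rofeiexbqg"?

The rule is to shift every letter 2 places forward in the alphabet (wrapping around), then take characters alternately from the front and the back (1st, last, 2nd, 2nd-last, ...).
Starting from "rofeiexbqg": after the first operation, "tqhgkgzdsi"; after the second, "tiqshdgzkg".

tiqshdgzkg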